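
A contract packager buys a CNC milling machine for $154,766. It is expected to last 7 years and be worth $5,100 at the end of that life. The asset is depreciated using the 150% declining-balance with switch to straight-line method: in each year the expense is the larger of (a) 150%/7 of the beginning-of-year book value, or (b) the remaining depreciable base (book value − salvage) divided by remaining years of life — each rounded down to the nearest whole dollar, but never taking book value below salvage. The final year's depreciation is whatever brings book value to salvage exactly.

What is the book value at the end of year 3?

Depreciable base = $154,766 − $5,100 = $149,666.
Year 1: DB = ⌊$154,766 × 150%/7⌋ = $33,164; SL = ⌊$149,666/7⌋ = $21,380 → take DB $33,164. Book value $121,602.
Year 2: DB = ⌊$121,602 × 150%/7⌋ = $26,057; SL = ⌊$116,502/6⌋ = $19,417 → take DB $26,057. Book value $95,545.
Year 3: DB = ⌊$95,545 × 150%/7⌋ = $20,473; SL = ⌊$90,445/5⌋ = $18,089 → take DB $20,473. Book value $75,072.

$75,072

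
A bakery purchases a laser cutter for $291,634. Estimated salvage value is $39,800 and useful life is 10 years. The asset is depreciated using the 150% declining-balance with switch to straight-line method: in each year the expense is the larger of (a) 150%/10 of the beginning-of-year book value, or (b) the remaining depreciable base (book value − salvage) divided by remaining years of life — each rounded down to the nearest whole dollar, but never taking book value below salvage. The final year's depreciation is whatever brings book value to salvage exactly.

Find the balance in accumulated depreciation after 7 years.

Depreciable base = $291,634 − $39,800 = $251,834.
Year 1: DB = ⌊$291,634 × 150%/10⌋ = $43,745; SL = ⌊$251,834/10⌋ = $25,183 → take DB $43,745. Book value $247,889.
Year 2: DB = ⌊$247,889 × 150%/10⌋ = $37,183; SL = ⌊$208,089/9⌋ = $23,121 → take DB $37,183. Book value $210,706.
Year 3: DB = ⌊$210,706 × 150%/10⌋ = $31,605; SL = ⌊$170,906/8⌋ = $21,363 → take DB $31,605. Book value $179,101.
Year 4: DB = ⌊$179,101 × 150%/10⌋ = $26,865; SL = ⌊$139,301/7⌋ = $19,900 → take DB $26,865. Book value $152,236.
Year 5: DB = ⌊$152,236 × 150%/10⌋ = $22,835; SL = ⌊$112,436/6⌋ = $18,739 → take DB $22,835. Book value $129,401.
Year 6: DB = ⌊$129,401 × 150%/10⌋ = $19,410; SL = ⌊$89,601/5⌋ = $17,920 → take DB $19,410. Book value $109,991.
Year 7: DB = ⌊$109,991 × 150%/10⌋ = $16,498; SL = ⌊$70,191/4⌋ = $17,547 → take SL $17,547. Book value $92,444.
Accumulated through year 7 = $291,634 − $92,444 = $199,190.

$199,190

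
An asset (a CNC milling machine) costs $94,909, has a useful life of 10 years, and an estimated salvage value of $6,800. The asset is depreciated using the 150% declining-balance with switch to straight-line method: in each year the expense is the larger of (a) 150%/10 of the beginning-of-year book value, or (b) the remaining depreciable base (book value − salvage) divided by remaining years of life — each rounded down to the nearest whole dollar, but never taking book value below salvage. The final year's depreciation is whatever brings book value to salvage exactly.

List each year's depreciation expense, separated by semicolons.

$14,236; $12,100; $10,285; $8,743; $7,431; $7,062; $7,063; $7,063; $7,063; $7,063

Depreciable base = $94,909 − $6,800 = $88,109.
Year 1: DB = ⌊$94,909 × 150%/10⌋ = $14,236; SL = ⌊$88,109/10⌋ = $8,810 → take DB $14,236. Book value $80,673.
Year 2: DB = ⌊$80,673 × 150%/10⌋ = $12,100; SL = ⌊$73,873/9⌋ = $8,208 → take DB $12,100. Book value $68,573.
Year 3: DB = ⌊$68,573 × 150%/10⌋ = $10,285; SL = ⌊$61,773/8⌋ = $7,721 → take DB $10,285. Book value $58,288.
Year 4: DB = ⌊$58,288 × 150%/10⌋ = $8,743; SL = ⌊$51,488/7⌋ = $7,355 → take DB $8,743. Book value $49,545.
Year 5: DB = ⌊$49,545 × 150%/10⌋ = $7,431; SL = ⌊$42,745/6⌋ = $7,124 → take DB $7,431. Book value $42,114.
Year 6: DB = ⌊$42,114 × 150%/10⌋ = $6,317; SL = ⌊$35,314/5⌋ = $7,062 → take SL $7,062. Book value $35,052.
Year 7: DB = ⌊$35,052 × 150%/10⌋ = $5,257; SL = ⌊$28,252/4⌋ = $7,063 → take SL $7,063. Book value $27,989.
Year 8: DB = ⌊$27,989 × 150%/10⌋ = $4,198; SL = ⌊$21,189/3⌋ = $7,063 → take SL $7,063. Book value $20,926.
Year 9: DB = ⌊$20,926 × 150%/10⌋ = $3,138; SL = ⌊$14,126/2⌋ = $7,063 → take SL $7,063. Book value $13,863.
Year 10 (final): $13,863 − $6,800 = $7,063. Book value $6,800.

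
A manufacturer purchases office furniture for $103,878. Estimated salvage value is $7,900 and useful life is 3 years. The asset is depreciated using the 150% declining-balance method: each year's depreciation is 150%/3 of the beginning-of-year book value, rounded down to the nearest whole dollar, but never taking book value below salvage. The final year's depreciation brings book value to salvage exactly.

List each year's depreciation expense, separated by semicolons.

$51,939; $25,969; $18,070

Depreciable base = $103,878 − $7,900 = $95,978.
Year 1: ⌊$103,878 × 150%/3⌋ = $51,939. Book value $51,939.
Year 2: ⌊$51,939 × 150%/3⌋ = $25,969. Book value $25,970.
Year 3 (final): $25,970 − $7,900 = $18,070. Book value $7,900.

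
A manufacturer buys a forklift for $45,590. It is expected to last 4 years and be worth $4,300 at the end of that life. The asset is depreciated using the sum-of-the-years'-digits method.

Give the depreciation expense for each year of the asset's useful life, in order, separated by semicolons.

$16,516; $12,387; $8,258; $4,129

Depreciable base = $45,590 − $4,300 = $41,290.
Sum of the years' digits = 4+3+2+1 = 10.
Year 1: $41,290 × 4/10 = $16,516. Book value $29,074.
Year 2: $41,290 × 3/10 = $12,387. Book value $16,687.
Year 3: $41,290 × 2/10 = $8,258. Book value $8,429.
Year 4: $41,290 × 1/10 = $4,129. Book value $4,300.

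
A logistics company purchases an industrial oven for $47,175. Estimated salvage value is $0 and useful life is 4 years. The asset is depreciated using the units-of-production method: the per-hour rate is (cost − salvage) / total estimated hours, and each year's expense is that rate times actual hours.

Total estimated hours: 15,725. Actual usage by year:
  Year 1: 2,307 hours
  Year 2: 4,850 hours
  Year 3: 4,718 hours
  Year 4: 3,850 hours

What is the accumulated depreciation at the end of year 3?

$35,625

Depreciable base = $47,175 − $0 = $47,175.
Rate = $47,175 / 15,725 hours = $3 per hour.
Year 1: 2,307 × $3 = $6,921. Book value $40,254.
Year 2: 4,850 × $3 = $14,550. Book value $25,704.
Year 3: 4,718 × $3 = $14,154. Book value $11,550.
Accumulated through year 3 = $47,175 − $11,550 = $35,625.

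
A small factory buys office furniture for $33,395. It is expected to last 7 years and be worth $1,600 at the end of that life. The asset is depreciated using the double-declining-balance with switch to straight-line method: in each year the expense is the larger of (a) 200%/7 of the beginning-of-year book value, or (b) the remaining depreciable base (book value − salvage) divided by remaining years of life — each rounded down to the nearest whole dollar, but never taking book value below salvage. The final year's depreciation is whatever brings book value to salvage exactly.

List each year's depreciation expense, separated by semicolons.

Depreciable base = $33,395 − $1,600 = $31,795.
Year 1: DB = ⌊$33,395 × 200%/7⌋ = $9,541; SL = ⌊$31,795/7⌋ = $4,542 → take DB $9,541. Book value $23,854.
Year 2: DB = ⌊$23,854 × 200%/7⌋ = $6,815; SL = ⌊$22,254/6⌋ = $3,709 → take DB $6,815. Book value $17,039.
Year 3: DB = ⌊$17,039 × 200%/7⌋ = $4,868; SL = ⌊$15,439/5⌋ = $3,087 → take DB $4,868. Book value $12,171.
Year 4: DB = ⌊$12,171 × 200%/7⌋ = $3,477; SL = ⌊$10,571/4⌋ = $2,642 → take DB $3,477. Book value $8,694.
Year 5: DB = ⌊$8,694 × 200%/7⌋ = $2,484; SL = ⌊$7,094/3⌋ = $2,364 → take DB $2,484. Book value $6,210.
Year 6: DB = ⌊$6,210 × 200%/7⌋ = $1,774; SL = ⌊$4,610/2⌋ = $2,305 → take SL $2,305. Book value $3,905.
Year 7 (final): $3,905 − $1,600 = $2,305. Book value $1,600.

$9,541; $6,815; $4,868; $3,477; $2,484; $2,305; $2,305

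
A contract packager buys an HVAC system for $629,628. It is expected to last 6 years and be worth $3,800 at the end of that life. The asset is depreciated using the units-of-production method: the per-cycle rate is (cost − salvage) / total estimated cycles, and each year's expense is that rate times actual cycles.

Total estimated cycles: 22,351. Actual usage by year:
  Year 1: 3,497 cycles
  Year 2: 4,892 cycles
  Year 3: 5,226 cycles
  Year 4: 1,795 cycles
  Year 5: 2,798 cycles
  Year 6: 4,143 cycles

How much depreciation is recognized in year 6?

Depreciable base = $629,628 − $3,800 = $625,828.
Rate = $625,828 / 22,351 cycles = $28 per cycle.
Year 1: 3,497 × $28 = $97,916. Book value $531,712.
Year 2: 4,892 × $28 = $136,976. Book value $394,736.
Year 3: 5,226 × $28 = $146,328. Book value $248,408.
Year 4: 1,795 × $28 = $50,260. Book value $198,148.
Year 5: 2,798 × $28 = $78,344. Book value $119,804.
Year 6: 4,143 × $28 = $116,004. Book value $3,800.

$116,004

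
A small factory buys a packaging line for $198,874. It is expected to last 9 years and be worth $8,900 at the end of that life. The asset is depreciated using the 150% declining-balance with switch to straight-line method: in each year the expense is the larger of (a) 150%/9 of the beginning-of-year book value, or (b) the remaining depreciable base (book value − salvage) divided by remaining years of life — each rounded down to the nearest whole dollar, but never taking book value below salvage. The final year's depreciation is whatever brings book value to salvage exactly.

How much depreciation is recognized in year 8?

Depreciable base = $198,874 − $8,900 = $189,974.
Year 1: DB = ⌊$198,874 × 150%/9⌋ = $33,145; SL = ⌊$189,974/9⌋ = $21,108 → take DB $33,145. Book value $165,729.
Year 2: DB = ⌊$165,729 × 150%/9⌋ = $27,621; SL = ⌊$156,829/8⌋ = $19,603 → take DB $27,621. Book value $138,108.
Year 3: DB = ⌊$138,108 × 150%/9⌋ = $23,018; SL = ⌊$129,208/7⌋ = $18,458 → take DB $23,018. Book value $115,090.
Year 4: DB = ⌊$115,090 × 150%/9⌋ = $19,181; SL = ⌊$106,190/6⌋ = $17,698 → take DB $19,181. Book value $95,909.
Year 5: DB = ⌊$95,909 × 150%/9⌋ = $15,984; SL = ⌊$87,009/5⌋ = $17,401 → take SL $17,401. Book value $78,508.
Year 6: DB = ⌊$78,508 × 150%/9⌋ = $13,084; SL = ⌊$69,608/4⌋ = $17,402 → take SL $17,402. Book value $61,106.
Year 7: DB = ⌊$61,106 × 150%/9⌋ = $10,184; SL = ⌊$52,206/3⌋ = $17,402 → take SL $17,402. Book value $43,704.
Year 8: DB = ⌊$43,704 × 150%/9⌋ = $7,284; SL = ⌊$34,804/2⌋ = $17,402 → take SL $17,402. Book value $26,302.

$17,402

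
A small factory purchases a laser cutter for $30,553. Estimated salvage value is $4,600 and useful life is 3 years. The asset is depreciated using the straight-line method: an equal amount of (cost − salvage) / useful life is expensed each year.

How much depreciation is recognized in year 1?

$8,651

Depreciable base = $30,553 − $4,600 = $25,953.
Annual expense = $25,953 / 3 = $8,651.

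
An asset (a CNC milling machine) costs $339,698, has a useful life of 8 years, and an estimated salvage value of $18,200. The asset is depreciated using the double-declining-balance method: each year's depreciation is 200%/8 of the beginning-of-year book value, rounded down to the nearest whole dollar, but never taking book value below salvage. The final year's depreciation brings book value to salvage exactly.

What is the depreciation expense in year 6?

Depreciable base = $339,698 − $18,200 = $321,498.
Year 1: ⌊$339,698 × 200%/8⌋ = $84,924. Book value $254,774.
Year 2: ⌊$254,774 × 200%/8⌋ = $63,693. Book value $191,081.
Year 3: ⌊$191,081 × 200%/8⌋ = $47,770. Book value $143,311.
Year 4: ⌊$143,311 × 200%/8⌋ = $35,827. Book value $107,484.
Year 5: ⌊$107,484 × 200%/8⌋ = $26,871. Book value $80,613.
Year 6: ⌊$80,613 × 200%/8⌋ = $20,153. Book value $60,460.

$20,153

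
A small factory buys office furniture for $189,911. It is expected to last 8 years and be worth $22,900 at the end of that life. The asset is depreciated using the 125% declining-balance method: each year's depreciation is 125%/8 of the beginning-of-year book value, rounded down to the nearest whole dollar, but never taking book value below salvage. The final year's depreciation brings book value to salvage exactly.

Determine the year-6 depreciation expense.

Depreciable base = $189,911 − $22,900 = $167,011.
Year 1: ⌊$189,911 × 125%/8⌋ = $29,673. Book value $160,238.
Year 2: ⌊$160,238 × 125%/8⌋ = $25,037. Book value $135,201.
Year 3: ⌊$135,201 × 125%/8⌋ = $21,125. Book value $114,076.
Year 4: ⌊$114,076 × 125%/8⌋ = $17,824. Book value $96,252.
Year 5: ⌊$96,252 × 125%/8⌋ = $15,039. Book value $81,213.
Year 6: ⌊$81,213 × 125%/8⌋ = $12,689. Book value $68,524.

$12,689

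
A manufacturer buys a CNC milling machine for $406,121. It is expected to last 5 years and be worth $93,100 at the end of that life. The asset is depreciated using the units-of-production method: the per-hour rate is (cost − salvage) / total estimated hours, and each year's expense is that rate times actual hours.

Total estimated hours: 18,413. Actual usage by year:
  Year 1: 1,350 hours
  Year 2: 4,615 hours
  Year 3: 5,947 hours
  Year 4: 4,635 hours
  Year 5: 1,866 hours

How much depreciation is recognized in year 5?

$31,722

Depreciable base = $406,121 − $93,100 = $313,021.
Rate = $313,021 / 18,413 hours = $17 per hour.
Year 1: 1,350 × $17 = $22,950. Book value $383,171.
Year 2: 4,615 × $17 = $78,455. Book value $304,716.
Year 3: 5,947 × $17 = $101,099. Book value $203,617.
Year 4: 4,635 × $17 = $78,795. Book value $124,822.
Year 5: 1,866 × $17 = $31,722. Book value $93,100.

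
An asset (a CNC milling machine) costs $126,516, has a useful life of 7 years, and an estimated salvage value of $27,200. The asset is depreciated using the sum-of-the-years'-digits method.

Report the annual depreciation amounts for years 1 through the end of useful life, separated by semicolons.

$24,829; $21,282; $17,735; $14,188; $10,641; $7,094; $3,547

Depreciable base = $126,516 − $27,200 = $99,316.
Sum of the years' digits = 7+6+5+4+3+2+1 = 28.
Year 1: $99,316 × 7/28 = $24,829. Book value $101,687.
Year 2: $99,316 × 6/28 = $21,282. Book value $80,405.
Year 3: $99,316 × 5/28 = $17,735. Book value $62,670.
Year 4: $99,316 × 4/28 = $14,188. Book value $48,482.
Year 5: $99,316 × 3/28 = $10,641. Book value $37,841.
Year 6: $99,316 × 2/28 = $7,094. Book value $30,747.
Year 7: $99,316 × 1/28 = $3,547. Book value $27,200.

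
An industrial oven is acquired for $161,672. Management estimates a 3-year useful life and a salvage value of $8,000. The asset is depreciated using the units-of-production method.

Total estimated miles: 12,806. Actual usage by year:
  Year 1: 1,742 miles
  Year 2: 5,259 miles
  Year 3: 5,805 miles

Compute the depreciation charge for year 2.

Depreciable base = $161,672 − $8,000 = $153,672.
Rate = $153,672 / 12,806 miles = $12 per mile.
Year 1: 1,742 × $12 = $20,904. Book value $140,768.
Year 2: 5,259 × $12 = $63,108. Book value $77,660.

$63,108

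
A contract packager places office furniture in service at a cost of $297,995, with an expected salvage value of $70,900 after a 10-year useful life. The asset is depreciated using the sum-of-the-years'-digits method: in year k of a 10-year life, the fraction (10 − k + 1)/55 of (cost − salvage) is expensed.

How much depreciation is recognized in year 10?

Depreciable base = $297,995 − $70,900 = $227,095.
Sum of the years' digits = 10+9+8+7+6+5+4+3+2+1 = 55.
Year 1: $227,095 × 10/55 = $41,290. Book value $256,705.
Year 2: $227,095 × 9/55 = $37,161. Book value $219,544.
Year 3: $227,095 × 8/55 = $33,032. Book value $186,512.
Year 4: $227,095 × 7/55 = $28,903. Book value $157,609.
Year 5: $227,095 × 6/55 = $24,774. Book value $132,835.
Year 6: $227,095 × 5/55 = $20,645. Book value $112,190.
Year 7: $227,095 × 4/55 = $16,516. Book value $95,674.
Year 8: $227,095 × 3/55 = $12,387. Book value $83,287.
Year 9: $227,095 × 2/55 = $8,258. Book value $75,029.
Year 10: $227,095 × 1/55 = $4,129. Book value $70,900.

$4,129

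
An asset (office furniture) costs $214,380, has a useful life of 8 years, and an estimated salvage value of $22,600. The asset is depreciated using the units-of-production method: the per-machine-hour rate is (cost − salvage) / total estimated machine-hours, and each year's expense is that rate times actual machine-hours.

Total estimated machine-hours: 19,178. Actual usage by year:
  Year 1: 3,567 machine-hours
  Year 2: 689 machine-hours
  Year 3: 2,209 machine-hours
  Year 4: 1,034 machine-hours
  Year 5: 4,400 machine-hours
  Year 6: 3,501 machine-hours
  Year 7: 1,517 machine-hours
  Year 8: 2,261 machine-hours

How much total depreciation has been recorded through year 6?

$154,000

Depreciable base = $214,380 − $22,600 = $191,780.
Rate = $191,780 / 19,178 machine-hours = $10 per machine-hour.
Year 1: 3,567 × $10 = $35,670. Book value $178,710.
Year 2: 689 × $10 = $6,890. Book value $171,820.
Year 3: 2,209 × $10 = $22,090. Book value $149,730.
Year 4: 1,034 × $10 = $10,340. Book value $139,390.
Year 5: 4,400 × $10 = $44,000. Book value $95,390.
Year 6: 3,501 × $10 = $35,010. Book value $60,380.
Accumulated through year 6 = $214,380 − $60,380 = $154,000.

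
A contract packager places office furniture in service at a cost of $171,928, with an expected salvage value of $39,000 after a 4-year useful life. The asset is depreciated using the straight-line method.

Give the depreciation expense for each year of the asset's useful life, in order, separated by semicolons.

$33,232; $33,232; $33,232; $33,232

Depreciable base = $171,928 − $39,000 = $132,928.
Annual expense = $132,928 / 4 = $33,232.
End of year 1: book value $138,696.
End of year 2: book value $105,464.
End of year 3: book value $72,232.
End of year 4: book value $39,000.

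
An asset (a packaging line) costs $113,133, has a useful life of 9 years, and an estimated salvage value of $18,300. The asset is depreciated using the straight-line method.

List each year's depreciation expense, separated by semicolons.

$10,537; $10,537; $10,537; $10,537; $10,537; $10,537; $10,537; $10,537; $10,537

Depreciable base = $113,133 − $18,300 = $94,833.
Annual expense = $94,833 / 9 = $10,537.
End of year 1: book value $102,596.
End of year 2: book value $92,059.
End of year 3: book value $81,522.
End of year 4: book value $70,985.
End of year 5: book value $60,448.
End of year 6: book value $49,911.
End of year 7: book value $39,374.
End of year 8: book value $28,837.
End of year 9: book value $18,300.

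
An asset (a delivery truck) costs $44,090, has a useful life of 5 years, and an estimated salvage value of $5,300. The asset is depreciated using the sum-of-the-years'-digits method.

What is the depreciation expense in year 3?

Depreciable base = $44,090 − $5,300 = $38,790.
Sum of the years' digits = 5+4+3+2+1 = 15.
Year 1: $38,790 × 5/15 = $12,930. Book value $31,160.
Year 2: $38,790 × 4/15 = $10,344. Book value $20,816.
Year 3: $38,790 × 3/15 = $7,758. Book value $13,058.

$7,758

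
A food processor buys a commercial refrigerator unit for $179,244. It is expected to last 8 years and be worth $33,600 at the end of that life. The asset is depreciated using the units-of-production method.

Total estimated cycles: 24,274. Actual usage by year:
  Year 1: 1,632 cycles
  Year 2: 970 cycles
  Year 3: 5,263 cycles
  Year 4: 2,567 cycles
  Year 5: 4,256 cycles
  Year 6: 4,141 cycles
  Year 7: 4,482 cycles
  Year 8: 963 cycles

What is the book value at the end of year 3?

$132,054

Depreciable base = $179,244 − $33,600 = $145,644.
Rate = $145,644 / 24,274 cycles = $6 per cycle.
Year 1: 1,632 × $6 = $9,792. Book value $169,452.
Year 2: 970 × $6 = $5,820. Book value $163,632.
Year 3: 5,263 × $6 = $31,578. Book value $132,054.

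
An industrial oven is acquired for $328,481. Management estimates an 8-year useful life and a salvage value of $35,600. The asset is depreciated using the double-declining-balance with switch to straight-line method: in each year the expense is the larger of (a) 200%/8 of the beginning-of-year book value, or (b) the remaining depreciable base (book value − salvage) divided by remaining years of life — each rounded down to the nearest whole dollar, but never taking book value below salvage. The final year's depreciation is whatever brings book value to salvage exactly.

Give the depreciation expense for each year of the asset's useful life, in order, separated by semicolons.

Depreciable base = $328,481 − $35,600 = $292,881.
Year 1: DB = ⌊$328,481 × 200%/8⌋ = $82,120; SL = ⌊$292,881/8⌋ = $36,610 → take DB $82,120. Book value $246,361.
Year 2: DB = ⌊$246,361 × 200%/8⌋ = $61,590; SL = ⌊$210,761/7⌋ = $30,108 → take DB $61,590. Book value $184,771.
Year 3: DB = ⌊$184,771 × 200%/8⌋ = $46,192; SL = ⌊$149,171/6⌋ = $24,861 → take DB $46,192. Book value $138,579.
Year 4: DB = ⌊$138,579 × 200%/8⌋ = $34,644; SL = ⌊$102,979/5⌋ = $20,595 → take DB $34,644. Book value $103,935.
Year 5: DB = ⌊$103,935 × 200%/8⌋ = $25,983; SL = ⌊$68,335/4⌋ = $17,083 → take DB $25,983. Book value $77,952.
Year 6: DB = ⌊$77,952 × 200%/8⌋ = $19,488; SL = ⌊$42,352/3⌋ = $14,117 → take DB $19,488. Book value $58,464.
Year 7: DB = ⌊$58,464 × 200%/8⌋ = $14,616; SL = ⌊$22,864/2⌋ = $11,432 → take DB $14,616. Book value $43,848.
Year 8 (final): $43,848 − $35,600 = $8,248. Book value $35,600.

$82,120; $61,590; $46,192; $34,644; $25,983; $19,488; $14,616; $8,248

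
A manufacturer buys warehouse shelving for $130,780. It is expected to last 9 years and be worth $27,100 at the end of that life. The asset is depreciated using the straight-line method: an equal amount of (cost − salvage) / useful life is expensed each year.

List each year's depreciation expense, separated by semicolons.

$11,520; $11,520; $11,520; $11,520; $11,520; $11,520; $11,520; $11,520; $11,520

Depreciable base = $130,780 − $27,100 = $103,680.
Annual expense = $103,680 / 9 = $11,520.
End of year 1: book value $119,260.
End of year 2: book value $107,740.
End of year 3: book value $96,220.
End of year 4: book value $84,700.
End of year 5: book value $73,180.
End of year 6: book value $61,660.
End of year 7: book value $50,140.
End of year 8: book value $38,620.
End of year 9: book value $27,100.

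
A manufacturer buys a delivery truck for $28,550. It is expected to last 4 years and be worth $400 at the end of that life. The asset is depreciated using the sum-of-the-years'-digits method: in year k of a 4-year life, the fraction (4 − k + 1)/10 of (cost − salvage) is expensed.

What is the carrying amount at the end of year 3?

$3,215

Depreciable base = $28,550 − $400 = $28,150.
Sum of the years' digits = 4+3+2+1 = 10.
Year 1: $28,150 × 4/10 = $11,260. Book value $17,290.
Year 2: $28,150 × 3/10 = $8,445. Book value $8,845.
Year 3: $28,150 × 2/10 = $5,630. Book value $3,215.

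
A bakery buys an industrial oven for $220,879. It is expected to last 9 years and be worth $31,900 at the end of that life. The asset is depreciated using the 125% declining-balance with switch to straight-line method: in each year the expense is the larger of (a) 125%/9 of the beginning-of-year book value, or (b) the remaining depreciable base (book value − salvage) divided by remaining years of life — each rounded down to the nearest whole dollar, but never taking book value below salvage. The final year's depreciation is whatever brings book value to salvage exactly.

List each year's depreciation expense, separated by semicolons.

Depreciable base = $220,879 − $31,900 = $188,979.
Year 1: DB = ⌊$220,879 × 125%/9⌋ = $30,677; SL = ⌊$188,979/9⌋ = $20,997 → take DB $30,677. Book value $190,202.
Year 2: DB = ⌊$190,202 × 125%/9⌋ = $26,416; SL = ⌊$158,302/8⌋ = $19,787 → take DB $26,416. Book value $163,786.
Year 3: DB = ⌊$163,786 × 125%/9⌋ = $22,748; SL = ⌊$131,886/7⌋ = $18,840 → take DB $22,748. Book value $141,038.
Year 4: DB = ⌊$141,038 × 125%/9⌋ = $19,588; SL = ⌊$109,138/6⌋ = $18,189 → take DB $19,588. Book value $121,450.
Year 5: DB = ⌊$121,450 × 125%/9⌋ = $16,868; SL = ⌊$89,550/5⌋ = $17,910 → take SL $17,910. Book value $103,540.
Year 6: DB = ⌊$103,540 × 125%/9⌋ = $14,380; SL = ⌊$71,640/4⌋ = $17,910 → take SL $17,910. Book value $85,630.
Year 7: DB = ⌊$85,630 × 125%/9⌋ = $11,893; SL = ⌊$53,730/3⌋ = $17,910 → take SL $17,910. Book value $67,720.
Year 8: DB = ⌊$67,720 × 125%/9⌋ = $9,405; SL = ⌊$35,820/2⌋ = $17,910 → take SL $17,910. Book value $49,810.
Year 9 (final): $49,810 − $31,900 = $17,910. Book value $31,900.

$30,677; $26,416; $22,748; $19,588; $17,910; $17,910; $17,910; $17,910; $17,910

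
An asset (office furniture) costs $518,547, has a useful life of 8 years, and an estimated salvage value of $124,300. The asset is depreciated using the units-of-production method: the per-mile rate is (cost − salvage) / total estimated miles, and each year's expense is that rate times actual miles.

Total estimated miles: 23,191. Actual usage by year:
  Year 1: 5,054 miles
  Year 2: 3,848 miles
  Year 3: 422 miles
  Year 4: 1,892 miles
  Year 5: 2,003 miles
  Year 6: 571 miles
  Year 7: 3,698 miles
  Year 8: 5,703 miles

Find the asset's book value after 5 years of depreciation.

$293,824

Depreciable base = $518,547 − $124,300 = $394,247.
Rate = $394,247 / 23,191 miles = $17 per mile.
Year 1: 5,054 × $17 = $85,918. Book value $432,629.
Year 2: 3,848 × $17 = $65,416. Book value $367,213.
Year 3: 422 × $17 = $7,174. Book value $360,039.
Year 4: 1,892 × $17 = $32,164. Book value $327,875.
Year 5: 2,003 × $17 = $34,051. Book value $293,824.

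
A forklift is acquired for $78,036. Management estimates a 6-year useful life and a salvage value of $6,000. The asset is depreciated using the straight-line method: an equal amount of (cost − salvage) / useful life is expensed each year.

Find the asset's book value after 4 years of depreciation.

$30,012

Depreciable base = $78,036 − $6,000 = $72,036.
Annual expense = $72,036 / 6 = $12,006.
End of year 1: book value $66,030.
End of year 2: book value $54,024.
End of year 3: book value $42,018.
End of year 4: book value $30,012.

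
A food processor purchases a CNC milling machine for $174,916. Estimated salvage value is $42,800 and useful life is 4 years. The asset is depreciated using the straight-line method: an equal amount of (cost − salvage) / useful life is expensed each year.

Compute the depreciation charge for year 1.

Depreciable base = $174,916 − $42,800 = $132,116.
Annual expense = $132,116 / 4 = $33,029.

$33,029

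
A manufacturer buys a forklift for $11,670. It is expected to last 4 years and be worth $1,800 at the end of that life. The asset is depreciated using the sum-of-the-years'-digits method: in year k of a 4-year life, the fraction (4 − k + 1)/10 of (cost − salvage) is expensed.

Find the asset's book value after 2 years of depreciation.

Depreciable base = $11,670 − $1,800 = $9,870.
Sum of the years' digits = 4+3+2+1 = 10.
Year 1: $9,870 × 4/10 = $3,948. Book value $7,722.
Year 2: $9,870 × 3/10 = $2,961. Book value $4,761.

$4,761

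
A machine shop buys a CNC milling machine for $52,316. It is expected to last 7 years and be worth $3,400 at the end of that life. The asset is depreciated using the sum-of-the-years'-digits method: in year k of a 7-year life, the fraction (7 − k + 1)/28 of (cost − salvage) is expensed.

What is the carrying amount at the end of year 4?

Depreciable base = $52,316 − $3,400 = $48,916.
Sum of the years' digits = 7+6+5+4+3+2+1 = 28.
Year 1: $48,916 × 7/28 = $12,229. Book value $40,087.
Year 2: $48,916 × 6/28 = $10,482. Book value $29,605.
Year 3: $48,916 × 5/28 = $8,735. Book value $20,870.
Year 4: $48,916 × 4/28 = $6,988. Book value $13,882.

$13,882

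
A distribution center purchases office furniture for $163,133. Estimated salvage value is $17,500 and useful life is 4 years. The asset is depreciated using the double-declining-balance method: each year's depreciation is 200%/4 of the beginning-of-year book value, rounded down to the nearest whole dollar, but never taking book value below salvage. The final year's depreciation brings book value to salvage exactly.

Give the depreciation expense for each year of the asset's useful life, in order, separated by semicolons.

Depreciable base = $163,133 − $17,500 = $145,633.
Year 1: ⌊$163,133 × 200%/4⌋ = $81,566. Book value $81,567.
Year 2: ⌊$81,567 × 200%/4⌋ = $40,783. Book value $40,784.
Year 3: ⌊$40,784 × 200%/4⌋ = $20,392. Book value $20,392.
Year 4 (final): $20,392 − $17,500 = $2,892. Book value $17,500.

$81,566; $40,783; $20,392; $2,892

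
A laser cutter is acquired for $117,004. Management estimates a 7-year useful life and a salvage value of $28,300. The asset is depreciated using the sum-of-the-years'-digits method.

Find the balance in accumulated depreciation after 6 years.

Depreciable base = $117,004 − $28,300 = $88,704.
Sum of the years' digits = 7+6+5+4+3+2+1 = 28.
Year 1: $88,704 × 7/28 = $22,176. Book value $94,828.
Year 2: $88,704 × 6/28 = $19,008. Book value $75,820.
Year 3: $88,704 × 5/28 = $15,840. Book value $59,980.
Year 4: $88,704 × 4/28 = $12,672. Book value $47,308.
Year 5: $88,704 × 3/28 = $9,504. Book value $37,804.
Year 6: $88,704 × 2/28 = $6,336. Book value $31,468.
Accumulated through year 6 = $117,004 − $31,468 = $85,536.

$85,536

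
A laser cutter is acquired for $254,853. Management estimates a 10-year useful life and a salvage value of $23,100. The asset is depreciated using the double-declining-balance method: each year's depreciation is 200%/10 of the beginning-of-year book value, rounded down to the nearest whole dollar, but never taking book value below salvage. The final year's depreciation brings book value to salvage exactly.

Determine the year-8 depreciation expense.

Depreciable base = $254,853 − $23,100 = $231,753.
Year 1: ⌊$254,853 × 200%/10⌋ = $50,970. Book value $203,883.
Year 2: ⌊$203,883 × 200%/10⌋ = $40,776. Book value $163,107.
Year 3: ⌊$163,107 × 200%/10⌋ = $32,621. Book value $130,486.
Year 4: ⌊$130,486 × 200%/10⌋ = $26,097. Book value $104,389.
Year 5: ⌊$104,389 × 200%/10⌋ = $20,877. Book value $83,512.
Year 6: ⌊$83,512 × 200%/10⌋ = $16,702. Book value $66,810.
Year 7: ⌊$66,810 × 200%/10⌋ = $13,362. Book value $53,448.
Year 8: ⌊$53,448 × 200%/10⌋ = $10,689. Book value $42,759.

$10,689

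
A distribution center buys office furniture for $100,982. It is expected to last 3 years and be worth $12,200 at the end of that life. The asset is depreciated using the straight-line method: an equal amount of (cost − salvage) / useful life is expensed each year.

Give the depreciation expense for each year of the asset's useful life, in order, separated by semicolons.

$29,594; $29,594; $29,594

Depreciable base = $100,982 − $12,200 = $88,782.
Annual expense = $88,782 / 3 = $29,594.
End of year 1: book value $71,388.
End of year 2: book value $41,794.
End of year 3: book value $12,200.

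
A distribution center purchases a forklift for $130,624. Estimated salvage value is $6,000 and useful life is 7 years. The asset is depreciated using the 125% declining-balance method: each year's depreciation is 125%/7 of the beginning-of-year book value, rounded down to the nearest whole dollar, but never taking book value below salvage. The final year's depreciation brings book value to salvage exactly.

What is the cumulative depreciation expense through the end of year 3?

$58,224

Depreciable base = $130,624 − $6,000 = $124,624.
Year 1: ⌊$130,624 × 125%/7⌋ = $23,325. Book value $107,299.
Year 2: ⌊$107,299 × 125%/7⌋ = $19,160. Book value $88,139.
Year 3: ⌊$88,139 × 125%/7⌋ = $15,739. Book value $72,400.
Accumulated through year 3 = $130,624 − $72,400 = $58,224.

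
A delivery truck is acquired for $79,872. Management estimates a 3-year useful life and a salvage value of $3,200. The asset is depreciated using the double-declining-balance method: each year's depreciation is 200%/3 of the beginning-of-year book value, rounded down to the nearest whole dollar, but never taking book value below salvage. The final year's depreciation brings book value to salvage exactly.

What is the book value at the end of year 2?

$8,875

Depreciable base = $79,872 − $3,200 = $76,672.
Year 1: ⌊$79,872 × 200%/3⌋ = $53,248. Book value $26,624.
Year 2: ⌊$26,624 × 200%/3⌋ = $17,749. Book value $8,875.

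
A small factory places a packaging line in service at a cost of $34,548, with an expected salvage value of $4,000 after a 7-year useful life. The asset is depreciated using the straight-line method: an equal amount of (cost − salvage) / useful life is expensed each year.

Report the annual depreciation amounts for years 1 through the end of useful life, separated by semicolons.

Depreciable base = $34,548 − $4,000 = $30,548.
Annual expense = $30,548 / 7 = $4,364.
End of year 1: book value $30,184.
End of year 2: book value $25,820.
End of year 3: book value $21,456.
End of year 4: book value $17,092.
End of year 5: book value $12,728.
End of year 6: book value $8,364.
End of year 7: book value $4,000.

$4,364; $4,364; $4,364; $4,364; $4,364; $4,364; $4,364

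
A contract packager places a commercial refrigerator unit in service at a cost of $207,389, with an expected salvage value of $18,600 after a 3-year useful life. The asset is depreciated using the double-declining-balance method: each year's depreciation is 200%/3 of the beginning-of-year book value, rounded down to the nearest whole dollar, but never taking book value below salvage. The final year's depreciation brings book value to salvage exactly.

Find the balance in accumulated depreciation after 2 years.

$184,345

Depreciable base = $207,389 − $18,600 = $188,789.
Year 1: ⌊$207,389 × 200%/3⌋ = $138,259. Book value $69,130.
Year 2: ⌊$69,130 × 200%/3⌋ = $46,086. Book value $23,044.
Accumulated through year 2 = $207,389 − $23,044 = $184,345.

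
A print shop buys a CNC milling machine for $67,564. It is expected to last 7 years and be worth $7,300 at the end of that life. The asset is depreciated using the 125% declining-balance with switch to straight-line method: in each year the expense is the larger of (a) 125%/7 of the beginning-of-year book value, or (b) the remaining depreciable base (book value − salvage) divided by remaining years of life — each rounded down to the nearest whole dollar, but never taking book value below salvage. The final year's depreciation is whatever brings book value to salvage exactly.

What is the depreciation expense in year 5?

Depreciable base = $67,564 − $7,300 = $60,264.
Year 1: DB = ⌊$67,564 × 125%/7⌋ = $12,065; SL = ⌊$60,264/7⌋ = $8,609 → take DB $12,065. Book value $55,499.
Year 2: DB = ⌊$55,499 × 125%/7⌋ = $9,910; SL = ⌊$48,199/6⌋ = $8,033 → take DB $9,910. Book value $45,589.
Year 3: DB = ⌊$45,589 × 125%/7⌋ = $8,140; SL = ⌊$38,289/5⌋ = $7,657 → take DB $8,140. Book value $37,449.
Year 4: DB = ⌊$37,449 × 125%/7⌋ = $6,687; SL = ⌊$30,149/4⌋ = $7,537 → take SL $7,537. Book value $29,912.
Year 5: DB = ⌊$29,912 × 125%/7⌋ = $5,341; SL = ⌊$22,612/3⌋ = $7,537 → take SL $7,537. Book value $22,375.

$7,537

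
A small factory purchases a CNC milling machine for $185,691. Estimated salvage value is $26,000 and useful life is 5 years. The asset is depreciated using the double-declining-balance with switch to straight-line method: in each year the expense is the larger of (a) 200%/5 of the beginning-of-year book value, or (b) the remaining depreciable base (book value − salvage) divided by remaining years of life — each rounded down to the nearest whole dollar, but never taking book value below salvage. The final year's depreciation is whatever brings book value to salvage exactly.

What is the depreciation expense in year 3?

Depreciable base = $185,691 − $26,000 = $159,691.
Year 1: DB = ⌊$185,691 × 200%/5⌋ = $74,276; SL = ⌊$159,691/5⌋ = $31,938 → take DB $74,276. Book value $111,415.
Year 2: DB = ⌊$111,415 × 200%/5⌋ = $44,566; SL = ⌊$85,415/4⌋ = $21,353 → take DB $44,566. Book value $66,849.
Year 3: DB = ⌊$66,849 × 200%/5⌋ = $26,739; SL = ⌊$40,849/3⌋ = $13,616 → take DB $26,739. Book value $40,110.

$26,739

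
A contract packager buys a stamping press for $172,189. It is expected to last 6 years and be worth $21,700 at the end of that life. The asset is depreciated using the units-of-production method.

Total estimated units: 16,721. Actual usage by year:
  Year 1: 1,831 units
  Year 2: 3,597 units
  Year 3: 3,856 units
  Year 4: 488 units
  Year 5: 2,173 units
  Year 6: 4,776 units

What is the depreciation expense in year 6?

$42,984

Depreciable base = $172,189 − $21,700 = $150,489.
Rate = $150,489 / 16,721 units = $9 per unit.
Year 1: 1,831 × $9 = $16,479. Book value $155,710.
Year 2: 3,597 × $9 = $32,373. Book value $123,337.
Year 3: 3,856 × $9 = $34,704. Book value $88,633.
Year 4: 488 × $9 = $4,392. Book value $84,241.
Year 5: 2,173 × $9 = $19,557. Book value $64,684.
Year 6: 4,776 × $9 = $42,984. Book value $21,700.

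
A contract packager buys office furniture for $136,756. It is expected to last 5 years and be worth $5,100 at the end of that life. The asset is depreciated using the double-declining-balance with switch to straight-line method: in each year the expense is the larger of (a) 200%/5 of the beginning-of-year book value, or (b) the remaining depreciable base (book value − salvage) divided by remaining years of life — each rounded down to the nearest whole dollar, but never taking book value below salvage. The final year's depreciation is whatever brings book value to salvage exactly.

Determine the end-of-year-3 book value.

Depreciable base = $136,756 − $5,100 = $131,656.
Year 1: DB = ⌊$136,756 × 200%/5⌋ = $54,702; SL = ⌊$131,656/5⌋ = $26,331 → take DB $54,702. Book value $82,054.
Year 2: DB = ⌊$82,054 × 200%/5⌋ = $32,821; SL = ⌊$76,954/4⌋ = $19,238 → take DB $32,821. Book value $49,233.
Year 3: DB = ⌊$49,233 × 200%/5⌋ = $19,693; SL = ⌊$44,133/3⌋ = $14,711 → take DB $19,693. Book value $29,540.

$29,540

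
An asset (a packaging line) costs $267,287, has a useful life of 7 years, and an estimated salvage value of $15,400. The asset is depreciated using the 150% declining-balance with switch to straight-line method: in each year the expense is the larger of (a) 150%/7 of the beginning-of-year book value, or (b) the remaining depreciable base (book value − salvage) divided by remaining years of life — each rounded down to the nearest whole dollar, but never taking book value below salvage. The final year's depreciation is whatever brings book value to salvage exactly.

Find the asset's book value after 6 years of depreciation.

$43,963

Depreciable base = $267,287 − $15,400 = $251,887.
Year 1: DB = ⌊$267,287 × 150%/7⌋ = $57,275; SL = ⌊$251,887/7⌋ = $35,983 → take DB $57,275. Book value $210,012.
Year 2: DB = ⌊$210,012 × 150%/7⌋ = $45,002; SL = ⌊$194,612/6⌋ = $32,435 → take DB $45,002. Book value $165,010.
Year 3: DB = ⌊$165,010 × 150%/7⌋ = $35,359; SL = ⌊$149,610/5⌋ = $29,922 → take DB $35,359. Book value $129,651.
Year 4: DB = ⌊$129,651 × 150%/7⌋ = $27,782; SL = ⌊$114,251/4⌋ = $28,562 → take SL $28,562. Book value $101,089.
Year 5: DB = ⌊$101,089 × 150%/7⌋ = $21,661; SL = ⌊$85,689/3⌋ = $28,563 → take SL $28,563. Book value $72,526.
Year 6: DB = ⌊$72,526 × 150%/7⌋ = $15,541; SL = ⌊$57,126/2⌋ = $28,563 → take SL $28,563. Book value $43,963.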